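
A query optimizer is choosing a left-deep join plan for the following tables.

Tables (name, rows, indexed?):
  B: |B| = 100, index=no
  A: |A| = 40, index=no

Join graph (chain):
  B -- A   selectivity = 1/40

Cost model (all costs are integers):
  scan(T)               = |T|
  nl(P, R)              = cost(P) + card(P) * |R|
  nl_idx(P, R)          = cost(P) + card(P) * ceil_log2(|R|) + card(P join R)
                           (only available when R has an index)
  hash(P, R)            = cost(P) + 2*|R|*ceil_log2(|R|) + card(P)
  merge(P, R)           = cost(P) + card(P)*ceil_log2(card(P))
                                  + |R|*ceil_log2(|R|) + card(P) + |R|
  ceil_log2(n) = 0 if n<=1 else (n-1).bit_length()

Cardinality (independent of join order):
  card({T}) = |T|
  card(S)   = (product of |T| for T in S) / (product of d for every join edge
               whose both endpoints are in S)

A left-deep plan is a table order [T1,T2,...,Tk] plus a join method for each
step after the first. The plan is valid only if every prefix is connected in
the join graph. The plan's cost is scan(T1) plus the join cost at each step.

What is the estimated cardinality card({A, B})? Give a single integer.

100

Tables in S: A(40), B(100)
Edges inside S: B-A(d=40)
numerator = 40 * 100 = 4000
denominator = 40 = 40
card(S) = 4000 / 40 = 100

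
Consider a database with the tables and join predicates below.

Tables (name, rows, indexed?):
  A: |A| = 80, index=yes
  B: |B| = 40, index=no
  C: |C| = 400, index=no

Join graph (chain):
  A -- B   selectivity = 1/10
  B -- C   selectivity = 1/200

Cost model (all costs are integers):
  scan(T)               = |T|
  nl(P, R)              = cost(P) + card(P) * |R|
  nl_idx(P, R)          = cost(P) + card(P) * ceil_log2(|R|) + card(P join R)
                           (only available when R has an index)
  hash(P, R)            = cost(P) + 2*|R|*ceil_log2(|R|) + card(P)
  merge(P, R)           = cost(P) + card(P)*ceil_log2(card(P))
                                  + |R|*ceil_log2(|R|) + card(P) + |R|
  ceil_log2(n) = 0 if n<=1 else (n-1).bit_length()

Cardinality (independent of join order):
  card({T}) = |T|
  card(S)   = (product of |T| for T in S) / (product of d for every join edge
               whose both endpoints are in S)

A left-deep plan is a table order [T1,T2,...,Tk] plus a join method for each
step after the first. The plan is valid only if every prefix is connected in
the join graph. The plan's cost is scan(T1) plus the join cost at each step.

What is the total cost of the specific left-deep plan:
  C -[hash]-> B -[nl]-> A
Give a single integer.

7680

step 1: scan C: cost=400, card=400
step 2: join B via hash
    card(P join B) = 400*40/(200) = 80
    cost = 400 + 2*40*6 + 400 = 1280
step 3: join A via nl
    card(P join A) = 80*80/(10) = 640
    cost = 1280 + 80*80 = 7680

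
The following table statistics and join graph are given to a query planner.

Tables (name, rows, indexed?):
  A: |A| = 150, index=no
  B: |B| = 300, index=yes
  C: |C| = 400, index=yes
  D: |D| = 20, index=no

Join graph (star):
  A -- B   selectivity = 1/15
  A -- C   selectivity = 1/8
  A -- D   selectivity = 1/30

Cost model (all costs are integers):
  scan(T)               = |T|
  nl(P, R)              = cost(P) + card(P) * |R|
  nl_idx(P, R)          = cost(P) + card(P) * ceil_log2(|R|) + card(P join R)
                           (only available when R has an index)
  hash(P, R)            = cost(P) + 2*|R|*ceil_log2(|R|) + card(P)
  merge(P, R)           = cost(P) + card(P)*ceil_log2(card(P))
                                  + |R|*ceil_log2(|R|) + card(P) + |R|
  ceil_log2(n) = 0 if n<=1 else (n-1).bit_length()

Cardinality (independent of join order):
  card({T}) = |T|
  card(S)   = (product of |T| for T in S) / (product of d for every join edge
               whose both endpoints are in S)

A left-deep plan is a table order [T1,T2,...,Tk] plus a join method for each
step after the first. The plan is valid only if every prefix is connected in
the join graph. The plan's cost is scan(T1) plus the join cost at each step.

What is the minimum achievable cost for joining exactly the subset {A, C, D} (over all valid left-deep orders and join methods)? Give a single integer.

5300

Selinger DP over subsets of {A,C,D}:
  {A}: scan cost=150, card=150
  {C}: scan cost=400, card=400
  {D}: scan cost=20, card=20
  {AC}: card=7500; try (A,hash)→3200, (C,merge)→5500, (A,merge)→5750, (C,hash)→7500, (C,nl_idx)→9000, (C,nl)→60150 …(+1); best=3200 via (A,hash)
  {AD}: card=100; try (D,hash)→500, (A,merge)→1490, (D,merge)→1620, (A,hash)→2440, (A,nl)→3020, (D,nl)→3150; best=500 via (D,hash)
  {ACD}: card=5000; try (C,merge)→5300, (C,nl_idx)→6400, (C,hash)→7800, (D,hash)→10900, (C,nl)→40500, (D,merge)→108320 …(+1); best=5300 via (C,merge)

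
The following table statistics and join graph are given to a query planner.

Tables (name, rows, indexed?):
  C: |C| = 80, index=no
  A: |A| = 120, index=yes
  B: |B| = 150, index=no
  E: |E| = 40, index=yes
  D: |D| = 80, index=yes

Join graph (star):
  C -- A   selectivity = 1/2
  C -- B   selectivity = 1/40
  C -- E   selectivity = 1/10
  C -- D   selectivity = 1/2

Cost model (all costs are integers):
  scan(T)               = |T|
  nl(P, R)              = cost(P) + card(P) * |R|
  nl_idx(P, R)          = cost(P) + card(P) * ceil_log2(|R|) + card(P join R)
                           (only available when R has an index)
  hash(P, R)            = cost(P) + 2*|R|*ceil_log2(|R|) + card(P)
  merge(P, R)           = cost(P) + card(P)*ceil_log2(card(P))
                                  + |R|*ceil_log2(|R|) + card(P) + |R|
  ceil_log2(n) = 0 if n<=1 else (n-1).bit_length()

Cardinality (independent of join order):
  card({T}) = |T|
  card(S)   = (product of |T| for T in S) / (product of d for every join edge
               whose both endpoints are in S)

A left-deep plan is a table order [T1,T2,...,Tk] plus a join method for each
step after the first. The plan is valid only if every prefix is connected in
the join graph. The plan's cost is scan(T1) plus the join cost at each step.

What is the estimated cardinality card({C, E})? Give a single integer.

Tables in S: C(80), E(40)
Edges inside S: C-E(d=10)
numerator = 80 * 40 = 3200
denominator = 10 = 10
card(S) = 3200 / 10 = 320

320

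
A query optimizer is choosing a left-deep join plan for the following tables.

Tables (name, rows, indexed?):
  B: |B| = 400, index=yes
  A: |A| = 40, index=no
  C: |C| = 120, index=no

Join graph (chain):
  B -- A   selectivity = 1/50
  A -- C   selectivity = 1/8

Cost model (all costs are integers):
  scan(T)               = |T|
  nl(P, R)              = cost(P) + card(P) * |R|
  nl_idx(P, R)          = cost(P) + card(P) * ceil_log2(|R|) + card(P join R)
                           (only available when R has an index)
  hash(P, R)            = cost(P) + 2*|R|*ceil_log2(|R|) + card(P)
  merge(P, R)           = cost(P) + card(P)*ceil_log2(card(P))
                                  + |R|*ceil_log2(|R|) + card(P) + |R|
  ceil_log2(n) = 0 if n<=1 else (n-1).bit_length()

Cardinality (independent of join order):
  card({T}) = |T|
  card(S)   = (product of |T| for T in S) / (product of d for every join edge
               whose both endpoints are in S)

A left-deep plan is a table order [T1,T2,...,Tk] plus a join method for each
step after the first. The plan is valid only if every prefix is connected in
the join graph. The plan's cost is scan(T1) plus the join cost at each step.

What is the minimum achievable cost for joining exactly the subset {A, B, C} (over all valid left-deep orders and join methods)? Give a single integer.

2720

Selinger DP over subsets of {A,B,C}:
  {B}: scan cost=400, card=400
  {A}: scan cost=40, card=40
  {C}: scan cost=120, card=120
  {AB}: card=320; try (B,nl_idx)→720, (A,hash)→1280, (B,merge)→4320, (A,merge)→4680, (B,hash)→7280, (B,nl)→16040 …(+1); best=720 via (B,nl_idx)
  {AC}: card=600; try (A,hash)→720, (C,merge)→1280, (A,merge)→1360, (C,hash)→1760, (C,nl)→4840, (A,nl)→4920; best=720 via (A,hash)
  {ABC}: card=4800; try (C,hash)→2720, (C,merge)→4880, (B,hash)→8520, (B,nl_idx)→10920, (B,merge)→11320, (C,nl)→39120 …(+1); best=2720 via (C,hash)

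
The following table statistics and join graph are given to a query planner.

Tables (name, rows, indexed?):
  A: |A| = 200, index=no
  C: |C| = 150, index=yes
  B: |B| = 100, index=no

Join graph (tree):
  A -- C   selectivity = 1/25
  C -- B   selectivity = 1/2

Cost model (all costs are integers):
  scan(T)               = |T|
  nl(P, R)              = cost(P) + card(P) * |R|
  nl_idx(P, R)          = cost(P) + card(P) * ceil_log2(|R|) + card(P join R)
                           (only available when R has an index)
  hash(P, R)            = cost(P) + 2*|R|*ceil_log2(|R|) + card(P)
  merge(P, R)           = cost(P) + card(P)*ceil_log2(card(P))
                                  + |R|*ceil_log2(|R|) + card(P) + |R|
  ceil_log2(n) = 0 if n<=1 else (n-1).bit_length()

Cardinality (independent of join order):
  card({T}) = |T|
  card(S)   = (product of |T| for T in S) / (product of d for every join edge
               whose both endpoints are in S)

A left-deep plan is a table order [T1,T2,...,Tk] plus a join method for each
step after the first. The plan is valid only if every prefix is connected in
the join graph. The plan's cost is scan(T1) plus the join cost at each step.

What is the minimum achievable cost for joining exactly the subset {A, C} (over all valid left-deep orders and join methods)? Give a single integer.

2800

Selinger DP over subsets of {A,C}:
  {A}: scan cost=200, card=200
  {C}: scan cost=150, card=150
  {AC}: card=1200; try (C,hash)→2800, (C,nl_idx)→3000, (A,merge)→3300, (C,merge)→3350, (A,hash)→3500, (A,nl)→30150 …(+1); best=2800 via (C,hash)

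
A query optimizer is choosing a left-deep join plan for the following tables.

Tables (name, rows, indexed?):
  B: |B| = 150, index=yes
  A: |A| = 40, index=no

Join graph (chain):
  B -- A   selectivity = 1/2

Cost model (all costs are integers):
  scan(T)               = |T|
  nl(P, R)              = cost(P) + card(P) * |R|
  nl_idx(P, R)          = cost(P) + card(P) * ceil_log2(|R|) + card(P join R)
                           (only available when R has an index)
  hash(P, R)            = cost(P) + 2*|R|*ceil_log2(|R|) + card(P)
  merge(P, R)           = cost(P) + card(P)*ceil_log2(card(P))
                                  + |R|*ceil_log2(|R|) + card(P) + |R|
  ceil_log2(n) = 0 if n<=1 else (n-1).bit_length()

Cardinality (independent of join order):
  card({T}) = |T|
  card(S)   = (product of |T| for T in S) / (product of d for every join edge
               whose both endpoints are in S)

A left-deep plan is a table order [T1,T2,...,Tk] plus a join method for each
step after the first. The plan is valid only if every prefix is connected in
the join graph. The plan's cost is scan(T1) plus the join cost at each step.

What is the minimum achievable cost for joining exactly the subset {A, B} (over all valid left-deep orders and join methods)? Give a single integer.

780

Selinger DP over subsets of {A,B}:
  {B}: scan cost=150, card=150
  {A}: scan cost=40, card=40
  {AB}: card=3000; try (A,hash)→780, (B,merge)→1670, (A,merge)→1780, (B,hash)→2480, (B,nl_idx)→3360, (B,nl)→6040 …(+1); best=780 via (A,hash)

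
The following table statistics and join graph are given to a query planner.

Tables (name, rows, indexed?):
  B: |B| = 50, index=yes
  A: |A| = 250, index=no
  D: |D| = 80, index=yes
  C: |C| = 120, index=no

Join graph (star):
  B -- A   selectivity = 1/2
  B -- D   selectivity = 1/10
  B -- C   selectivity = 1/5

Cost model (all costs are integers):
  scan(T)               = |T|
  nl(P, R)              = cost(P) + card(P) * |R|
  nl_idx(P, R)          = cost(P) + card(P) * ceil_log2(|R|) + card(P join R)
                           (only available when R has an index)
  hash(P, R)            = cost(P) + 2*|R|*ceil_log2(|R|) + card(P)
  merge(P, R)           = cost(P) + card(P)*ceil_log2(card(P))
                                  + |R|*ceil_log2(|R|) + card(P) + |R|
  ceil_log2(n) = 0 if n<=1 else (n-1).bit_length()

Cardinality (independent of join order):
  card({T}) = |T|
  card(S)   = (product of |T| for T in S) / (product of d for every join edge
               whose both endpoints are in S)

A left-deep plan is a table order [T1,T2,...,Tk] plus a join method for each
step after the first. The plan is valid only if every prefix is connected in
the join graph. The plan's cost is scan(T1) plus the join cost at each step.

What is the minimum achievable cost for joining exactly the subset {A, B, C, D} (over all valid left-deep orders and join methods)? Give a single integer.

16440

Selinger DP over subsets of {A,B,C,D}:
  {B}: scan cost=50, card=50
  {A}: scan cost=250, card=250
  {D}: scan cost=80, card=80
  {C}: scan cost=120, card=120
  {AB}: card=6250; try (B,hash)→1100, (A,merge)→2650, (B,merge)→2850, (A,hash)→4100, (B,nl_idx)→8000, (A,nl)→12550 …(+1); best=1100 via (B,hash)
  {BD}: card=400; try (B,hash)→760, (D,nl_idx)→800, (B,nl_idx)→960, (D,merge)→1040, (B,merge)→1070, (D,hash)→1220 …(+2); best=760 via (B,hash)
  {BC}: card=1200; try (B,hash)→840, (C,merge)→1360, (B,merge)→1430, (C,hash)→1780, (B,nl_idx)→2040, (C,nl)→6050 …(+1); best=840 via (B,hash)
  {ABD}: card=50000; try (A,hash)→5160, (A,merge)→7010, (D,hash)→8470, (D,merge)→89240, (D,nl_idx)→94850, (A,nl)→100760 …(+1); best=5160 via (A,hash)
  {ABC}: card=150000; try (A,hash)→6040, (C,hash)→9030, (A,merge)→17490, (C,merge)→89560, (A,nl)→300840, (C,nl)→751100; best=6040 via (A,hash)
  {BCD}: card=9600; try (C,hash)→2840, (D,hash)→3160, (C,merge)→5720, (D,merge)→15880, (D,nl_idx)→18840, (C,nl)→48760 …(+1); best=2840 via (C,hash)
  {ABCD}: card=1200000; try (A,hash)→16440, (C,hash)→56840, (A,merge)→149090, (D,hash)→157160, (C,merge)→856120, (D,nl_idx)→2256040 …(+4); best=16440 via (A,hash)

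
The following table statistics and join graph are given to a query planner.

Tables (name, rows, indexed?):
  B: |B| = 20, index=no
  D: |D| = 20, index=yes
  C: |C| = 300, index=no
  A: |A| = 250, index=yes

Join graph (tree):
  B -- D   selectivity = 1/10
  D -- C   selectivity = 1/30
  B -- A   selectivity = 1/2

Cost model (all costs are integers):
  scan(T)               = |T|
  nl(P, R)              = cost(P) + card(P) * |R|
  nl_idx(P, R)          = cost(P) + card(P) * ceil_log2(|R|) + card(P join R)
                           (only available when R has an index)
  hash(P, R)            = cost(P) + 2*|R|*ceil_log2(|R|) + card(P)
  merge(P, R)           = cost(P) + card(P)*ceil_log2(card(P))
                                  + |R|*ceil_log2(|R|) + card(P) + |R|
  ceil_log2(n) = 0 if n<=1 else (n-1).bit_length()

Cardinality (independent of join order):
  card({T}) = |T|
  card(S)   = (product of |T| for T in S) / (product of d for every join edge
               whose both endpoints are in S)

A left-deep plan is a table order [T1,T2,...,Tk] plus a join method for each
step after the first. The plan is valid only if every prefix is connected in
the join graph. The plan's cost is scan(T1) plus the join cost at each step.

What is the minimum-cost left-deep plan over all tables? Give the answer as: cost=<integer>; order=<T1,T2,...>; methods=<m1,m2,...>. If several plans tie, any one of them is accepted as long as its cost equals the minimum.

Selinger DP (subsets sized 1..n):
  {B}: scan cost=20, card=20
  {D}: scan cost=20, card=20
  {C}: scan cost=300, card=300
  {A}: scan cost=250, card=250
  {BD}: card=40; try (D,nl_idx)→160, (D,hash)→240, (B,hash)→240, (D,merge)→260, (B,merge)→260, (D,nl)→420 …(+1); best=160 via (D,nl_idx)
  {AB}: card=2500; try (B,hash)→700, (A,merge)→2390, (B,merge)→2620, (A,nl_idx)→2680, (A,hash)→4040, (A,nl)→5020 …(+1); best=700 via (B,hash)
  {CD}: card=200; try (D,hash)→800, (D,nl_idx)→2000, (C,merge)→3140, (D,merge)→3420, (C,hash)→5440, (C,nl)→6020 …(+1); best=800 via (D,hash)
  {BCD}: card=400; try (B,hash)→1200, (B,merge)→2720, (C,merge)→3440, (B,nl)→4800, (C,hash)→5600, (C,nl)→12160; best=1200 via (B,hash)
  {ABD}: card=5000; try (A,merge)→2690, (D,hash)→3400, (A,hash)→4200, (A,nl_idx)→5480, (A,nl)→10160, (D,nl_idx)→18200 …(+2); best=2690 via (A,merge)
  {ABCD}: card=50000; try (A,hash)→5600, (A,merge)→7450, (C,hash)→13090, (A,nl_idx)→54400, (C,merge)→75690, (A,nl)→101200 …(+1); best=5600 via (A,hash)

cost=5600; order=C,D,B,A; methods=hash,hash,hash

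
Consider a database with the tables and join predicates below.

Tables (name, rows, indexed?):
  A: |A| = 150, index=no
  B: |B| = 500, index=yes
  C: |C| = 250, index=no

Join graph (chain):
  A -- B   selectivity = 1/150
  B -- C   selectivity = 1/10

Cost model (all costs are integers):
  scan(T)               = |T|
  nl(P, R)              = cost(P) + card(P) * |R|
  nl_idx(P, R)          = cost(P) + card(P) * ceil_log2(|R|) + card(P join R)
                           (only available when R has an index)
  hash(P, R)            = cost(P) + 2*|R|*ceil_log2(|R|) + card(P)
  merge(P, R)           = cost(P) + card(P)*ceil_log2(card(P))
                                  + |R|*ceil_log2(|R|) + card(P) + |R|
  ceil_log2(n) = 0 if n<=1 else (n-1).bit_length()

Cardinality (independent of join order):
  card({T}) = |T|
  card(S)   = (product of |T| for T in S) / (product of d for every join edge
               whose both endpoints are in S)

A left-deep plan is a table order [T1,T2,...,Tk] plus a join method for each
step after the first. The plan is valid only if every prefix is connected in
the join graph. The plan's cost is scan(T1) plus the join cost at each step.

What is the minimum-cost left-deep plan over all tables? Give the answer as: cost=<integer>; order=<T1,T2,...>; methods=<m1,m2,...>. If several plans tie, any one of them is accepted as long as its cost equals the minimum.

Selinger DP (subsets sized 1..n):
  {A}: scan cost=150, card=150
  {B}: scan cost=500, card=500
  {C}: scan cost=250, card=250
  {AB}: card=500; try (B,nl_idx)→2000, (A,hash)→3400, (B,merge)→6500, (A,merge)→6850, (B,hash)→9300, (B,nl)→75150 …(+1); best=2000 via (B,nl_idx)
  {BC}: card=12500; try (C,hash)→5000, (B,merge)→7500, (C,merge)→7750, (B,hash)→9500, (B,nl_idx)→15000, (B,nl)→125250 …(+1); best=5000 via (C,hash)
  {ABC}: card=12500; try (C,hash)→6500, (C,merge)→9250, (A,hash)→19900, (C,nl)→127000, (A,merge)→193850, (A,nl)→1880000; best=6500 via (C,hash)

cost=6500; order=A,B,C; methods=nl_idx,hash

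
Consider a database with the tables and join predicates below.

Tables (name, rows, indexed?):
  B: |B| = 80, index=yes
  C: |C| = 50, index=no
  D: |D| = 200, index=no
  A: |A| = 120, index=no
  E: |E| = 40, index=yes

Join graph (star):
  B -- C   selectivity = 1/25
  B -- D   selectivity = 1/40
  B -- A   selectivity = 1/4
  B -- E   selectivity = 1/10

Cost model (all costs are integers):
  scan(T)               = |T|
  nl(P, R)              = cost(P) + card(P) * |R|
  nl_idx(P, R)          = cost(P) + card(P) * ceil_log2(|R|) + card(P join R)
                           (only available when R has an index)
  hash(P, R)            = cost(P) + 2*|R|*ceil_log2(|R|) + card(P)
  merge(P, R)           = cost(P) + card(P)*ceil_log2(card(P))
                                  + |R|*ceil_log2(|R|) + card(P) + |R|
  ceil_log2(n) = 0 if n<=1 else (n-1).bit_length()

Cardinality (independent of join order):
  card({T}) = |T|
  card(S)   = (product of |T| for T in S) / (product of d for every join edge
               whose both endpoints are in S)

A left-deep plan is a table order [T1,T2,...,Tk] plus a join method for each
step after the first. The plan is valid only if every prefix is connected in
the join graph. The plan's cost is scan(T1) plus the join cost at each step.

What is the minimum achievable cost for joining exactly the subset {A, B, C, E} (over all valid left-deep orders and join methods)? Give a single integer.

Selinger DP over subsets of {A,B,C,E}:
  {B}: scan cost=80, card=80
  {C}: scan cost=50, card=50
  {A}: scan cost=120, card=120
  {E}: scan cost=40, card=40
  {BC}: card=160; try (B,nl_idx)→560, (C,hash)→760, (B,merge)→1040, (C,merge)→1070, (B,hash)→1220, (B,nl)→4050 …(+1); best=560 via (B,nl_idx)
  {AB}: card=2400; try (B,hash)→1360, (A,merge)→1680, (B,merge)→1720, (A,hash)→1840, (B,nl_idx)→3360, (A,nl)→9680 …(+1); best=1360 via (B,hash)
  {BE}: card=320; try (E,hash)→640, (B,nl_idx)→640, (E,nl_idx)→880, (B,merge)→960, (E,merge)→1000, (B,hash)→1200 …(+2); best=640 via (E,hash)
  {ABC}: card=4800; try (A,hash)→2400, (A,merge)→2960, (C,hash)→4360, (A,nl)→19760, (C,merge)→32910, (C,nl)→121360; best=2400 via (A,hash)
  {BCE}: card=640; try (E,hash)→1200, (C,hash)→1560, (E,nl_idx)→2160, (E,merge)→2280, (C,merge)→4190, (E,nl)→6960 …(+1); best=1200 via (E,hash)
  {ABE}: card=9600; try (A,hash)→2640, (E,hash)→4240, (A,merge)→4800, (E,nl_idx)→25360, (E,merge)→32840, (A,nl)→39040 …(+1); best=2640 via (A,hash)
  {ABCE}: card=19200; try (A,hash)→3520, (E,hash)→7680, (A,merge)→9200, (C,hash)→12840, (E,nl_idx)→50400, (E,merge)→69880 …(+4); best=3520 via (A,hash)

3520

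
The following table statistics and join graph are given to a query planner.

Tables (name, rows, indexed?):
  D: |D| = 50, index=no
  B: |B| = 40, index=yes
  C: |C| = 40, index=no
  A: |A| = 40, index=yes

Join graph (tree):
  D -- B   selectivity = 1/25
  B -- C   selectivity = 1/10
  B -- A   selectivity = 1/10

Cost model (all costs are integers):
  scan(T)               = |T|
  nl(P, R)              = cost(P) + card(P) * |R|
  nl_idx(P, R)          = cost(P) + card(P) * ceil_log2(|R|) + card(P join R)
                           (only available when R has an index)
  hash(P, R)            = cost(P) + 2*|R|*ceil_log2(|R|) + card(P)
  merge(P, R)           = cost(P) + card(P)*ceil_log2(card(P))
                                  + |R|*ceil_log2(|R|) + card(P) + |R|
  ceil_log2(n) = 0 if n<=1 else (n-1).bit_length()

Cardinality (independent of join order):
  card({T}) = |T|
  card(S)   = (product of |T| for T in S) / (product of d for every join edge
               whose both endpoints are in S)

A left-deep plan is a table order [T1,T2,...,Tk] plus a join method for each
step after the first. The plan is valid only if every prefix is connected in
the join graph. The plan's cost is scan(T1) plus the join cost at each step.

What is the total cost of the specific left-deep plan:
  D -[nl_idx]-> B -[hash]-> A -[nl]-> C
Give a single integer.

step 1: scan D: cost=50, card=50
step 2: join B via nl_idx
    card(P join B) = 50*40/(25) = 80
    cost = 50 + 50*6 + 80 = 430
step 3: join A via hash
    card(P join A) = 80*40/(10) = 320
    cost = 430 + 2*40*6 + 80 = 990
step 4: join C via nl
    card(P join C) = 320*40/(10) = 1280
    cost = 990 + 320*40 = 13790

13790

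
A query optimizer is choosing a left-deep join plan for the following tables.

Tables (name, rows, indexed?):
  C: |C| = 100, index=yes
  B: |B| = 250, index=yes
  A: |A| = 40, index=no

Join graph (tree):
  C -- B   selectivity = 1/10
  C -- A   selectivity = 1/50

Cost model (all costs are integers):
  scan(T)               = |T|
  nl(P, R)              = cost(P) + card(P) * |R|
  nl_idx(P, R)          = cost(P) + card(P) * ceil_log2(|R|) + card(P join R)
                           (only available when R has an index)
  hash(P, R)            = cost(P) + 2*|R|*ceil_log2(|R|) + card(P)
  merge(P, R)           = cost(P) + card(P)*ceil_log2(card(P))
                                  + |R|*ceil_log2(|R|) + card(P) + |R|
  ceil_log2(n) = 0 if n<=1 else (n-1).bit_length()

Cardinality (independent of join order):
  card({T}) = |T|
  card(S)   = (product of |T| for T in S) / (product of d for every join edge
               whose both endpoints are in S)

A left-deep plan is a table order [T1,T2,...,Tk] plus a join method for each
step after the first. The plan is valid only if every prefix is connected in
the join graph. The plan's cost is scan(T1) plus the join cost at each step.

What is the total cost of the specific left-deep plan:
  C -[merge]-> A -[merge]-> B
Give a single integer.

4070

step 1: scan C: cost=100, card=100
step 2: join A via merge
    card(P join A) = 100*40/(50) = 80
    cost = 100 + 100*7 + 40*6 + 100 + 40 = 1180
step 3: join B via merge
    card(P join B) = 80*250/(10) = 2000
    cost = 1180 + 80*7 + 250*8 + 80 + 250 = 4070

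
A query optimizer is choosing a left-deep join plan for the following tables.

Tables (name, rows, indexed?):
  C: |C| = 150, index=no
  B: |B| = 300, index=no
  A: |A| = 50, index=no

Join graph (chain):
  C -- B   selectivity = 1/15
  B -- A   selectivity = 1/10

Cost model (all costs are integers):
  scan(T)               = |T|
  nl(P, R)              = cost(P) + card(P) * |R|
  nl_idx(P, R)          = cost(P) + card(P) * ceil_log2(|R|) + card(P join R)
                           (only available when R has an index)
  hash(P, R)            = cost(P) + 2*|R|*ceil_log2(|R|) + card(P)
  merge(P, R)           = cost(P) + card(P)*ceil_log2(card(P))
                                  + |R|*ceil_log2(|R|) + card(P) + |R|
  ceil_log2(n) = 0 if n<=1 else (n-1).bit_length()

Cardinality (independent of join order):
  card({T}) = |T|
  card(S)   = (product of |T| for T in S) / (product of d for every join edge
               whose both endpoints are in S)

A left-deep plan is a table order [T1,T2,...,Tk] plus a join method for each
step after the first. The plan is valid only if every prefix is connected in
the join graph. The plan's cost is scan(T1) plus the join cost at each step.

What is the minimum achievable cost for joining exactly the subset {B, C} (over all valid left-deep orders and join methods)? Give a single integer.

Selinger DP over subsets of {B,C}:
  {C}: scan cost=150, card=150
  {B}: scan cost=300, card=300
  {BC}: card=3000; try (C,hash)→3000, (B,merge)→4500, (C,merge)→4650, (B,hash)→5700, (B,nl)→45150, (C,nl)→45300; best=3000 via (C,hash)

3000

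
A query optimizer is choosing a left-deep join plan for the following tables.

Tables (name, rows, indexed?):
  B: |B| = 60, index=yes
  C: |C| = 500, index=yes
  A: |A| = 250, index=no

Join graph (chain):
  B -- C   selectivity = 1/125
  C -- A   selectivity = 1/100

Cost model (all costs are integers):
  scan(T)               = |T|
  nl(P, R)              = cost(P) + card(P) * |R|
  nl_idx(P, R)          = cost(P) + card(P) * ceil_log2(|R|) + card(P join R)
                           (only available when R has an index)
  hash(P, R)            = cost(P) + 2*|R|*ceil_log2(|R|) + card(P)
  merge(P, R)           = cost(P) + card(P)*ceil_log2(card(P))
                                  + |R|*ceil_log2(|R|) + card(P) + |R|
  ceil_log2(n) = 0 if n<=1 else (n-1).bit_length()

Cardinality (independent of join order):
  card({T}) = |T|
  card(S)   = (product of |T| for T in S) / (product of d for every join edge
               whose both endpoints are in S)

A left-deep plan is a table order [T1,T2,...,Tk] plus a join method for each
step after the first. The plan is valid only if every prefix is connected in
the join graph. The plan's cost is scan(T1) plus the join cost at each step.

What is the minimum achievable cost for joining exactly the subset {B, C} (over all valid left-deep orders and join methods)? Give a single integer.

840

Selinger DP over subsets of {B,C}:
  {B}: scan cost=60, card=60
  {C}: scan cost=500, card=500
  {BC}: card=240; try (C,nl_idx)→840, (B,hash)→1720, (B,nl_idx)→3740, (C,merge)→5480, (B,merge)→5920, (C,hash)→9120 …(+2); best=840 via (C,nl_idx)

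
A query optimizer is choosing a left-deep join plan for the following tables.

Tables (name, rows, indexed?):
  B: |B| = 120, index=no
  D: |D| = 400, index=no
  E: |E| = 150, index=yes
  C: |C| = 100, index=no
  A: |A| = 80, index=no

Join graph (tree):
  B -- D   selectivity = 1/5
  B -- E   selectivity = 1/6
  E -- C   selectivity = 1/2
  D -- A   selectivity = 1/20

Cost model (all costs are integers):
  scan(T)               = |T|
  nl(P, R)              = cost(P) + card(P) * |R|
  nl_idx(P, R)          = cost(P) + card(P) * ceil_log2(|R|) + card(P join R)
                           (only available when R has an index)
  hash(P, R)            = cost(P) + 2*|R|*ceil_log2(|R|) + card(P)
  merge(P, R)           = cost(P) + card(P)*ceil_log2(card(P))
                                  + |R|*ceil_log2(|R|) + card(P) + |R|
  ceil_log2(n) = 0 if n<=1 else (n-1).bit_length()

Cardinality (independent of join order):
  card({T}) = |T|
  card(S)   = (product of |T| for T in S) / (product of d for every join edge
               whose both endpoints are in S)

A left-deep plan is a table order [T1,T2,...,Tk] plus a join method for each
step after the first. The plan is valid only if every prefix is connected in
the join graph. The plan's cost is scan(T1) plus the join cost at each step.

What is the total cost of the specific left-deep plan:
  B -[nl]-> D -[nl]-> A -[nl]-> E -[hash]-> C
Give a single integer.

step 1: scan B: cost=120, card=120
step 2: join D via nl
    card(P join D) = 120*400/(5) = 9600
    cost = 120 + 120*400 = 48120
step 3: join A via nl
    card(P join A) = 9600*80/(20) = 38400
    cost = 48120 + 9600*80 = 816120
step 4: join E via nl
    card(P join E) = 38400*150/(6) = 960000
    cost = 816120 + 38400*150 = 6576120
step 5: join C via hash
    card(P join C) = 960000*100/(2) = 48000000
    cost = 6576120 + 2*100*7 + 960000 = 7537520

7537520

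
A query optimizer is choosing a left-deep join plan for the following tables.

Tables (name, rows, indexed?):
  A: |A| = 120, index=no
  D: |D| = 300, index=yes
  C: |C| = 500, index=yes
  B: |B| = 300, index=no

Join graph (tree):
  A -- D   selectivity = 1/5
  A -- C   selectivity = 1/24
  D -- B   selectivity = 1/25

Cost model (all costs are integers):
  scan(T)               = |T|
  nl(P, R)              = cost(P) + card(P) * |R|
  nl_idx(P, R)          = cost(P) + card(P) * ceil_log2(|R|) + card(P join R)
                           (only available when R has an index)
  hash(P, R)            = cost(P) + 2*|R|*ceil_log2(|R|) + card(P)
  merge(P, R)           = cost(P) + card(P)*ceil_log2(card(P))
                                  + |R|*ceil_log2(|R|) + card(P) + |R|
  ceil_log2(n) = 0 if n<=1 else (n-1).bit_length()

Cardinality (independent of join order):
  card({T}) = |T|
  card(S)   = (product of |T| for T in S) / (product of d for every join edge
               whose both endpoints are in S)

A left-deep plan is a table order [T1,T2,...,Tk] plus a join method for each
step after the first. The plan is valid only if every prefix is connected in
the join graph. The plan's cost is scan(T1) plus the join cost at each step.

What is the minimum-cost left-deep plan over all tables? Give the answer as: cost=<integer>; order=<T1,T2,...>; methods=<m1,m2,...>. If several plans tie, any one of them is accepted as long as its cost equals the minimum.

Selinger DP (subsets sized 1..n):
  {A}: scan cost=120, card=120
  {D}: scan cost=300, card=300
  {C}: scan cost=500, card=500
  {B}: scan cost=300, card=300
  {AD}: card=7200; try (A,hash)→2280, (D,merge)→4080, (A,merge)→4260, (D,hash)→5640, (D,nl_idx)→8400, (D,nl)→36120 …(+1); best=2280 via (A,hash)
  {AC}: card=2500; try (A,hash)→2680, (C,nl_idx)→3700, (C,merge)→6080, (A,merge)→6460, (C,hash)→9240, (C,nl)→60120 …(+1); best=2680 via (A,hash)
  {BD}: card=3600; try (D,hash)→6000, (B,hash)→6000, (D,merge)→6300, (B,merge)→6300, (D,nl_idx)→6600, (D,nl)→90300 …(+1); best=6000 via (D,hash)
  {ACD}: card=150000; try (D,hash)→10580, (C,hash)→18480, (D,merge)→38180, (C,merge)→108080, (D,nl_idx)→175180, (C,nl_idx)→217080 …(+2); best=10580 via (D,hash)
  {ABD}: card=86400; try (A,hash)→11280, (B,hash)→14880, (A,merge)→53760, (B,merge)→106080, (A,nl)→438000, (B,nl)→2162280; best=11280 via (A,hash)
  {ABCD}: card=1800000; try (C,hash)→106680, (B,hash)→165980, (C,merge)→1571480, (C,nl_idx)→2588880, (B,merge)→2863580, (C,nl)→43211280 …(+1); best=106680 via (C,hash)

cost=106680; order=B,D,A,C; methods=hash,hash,hash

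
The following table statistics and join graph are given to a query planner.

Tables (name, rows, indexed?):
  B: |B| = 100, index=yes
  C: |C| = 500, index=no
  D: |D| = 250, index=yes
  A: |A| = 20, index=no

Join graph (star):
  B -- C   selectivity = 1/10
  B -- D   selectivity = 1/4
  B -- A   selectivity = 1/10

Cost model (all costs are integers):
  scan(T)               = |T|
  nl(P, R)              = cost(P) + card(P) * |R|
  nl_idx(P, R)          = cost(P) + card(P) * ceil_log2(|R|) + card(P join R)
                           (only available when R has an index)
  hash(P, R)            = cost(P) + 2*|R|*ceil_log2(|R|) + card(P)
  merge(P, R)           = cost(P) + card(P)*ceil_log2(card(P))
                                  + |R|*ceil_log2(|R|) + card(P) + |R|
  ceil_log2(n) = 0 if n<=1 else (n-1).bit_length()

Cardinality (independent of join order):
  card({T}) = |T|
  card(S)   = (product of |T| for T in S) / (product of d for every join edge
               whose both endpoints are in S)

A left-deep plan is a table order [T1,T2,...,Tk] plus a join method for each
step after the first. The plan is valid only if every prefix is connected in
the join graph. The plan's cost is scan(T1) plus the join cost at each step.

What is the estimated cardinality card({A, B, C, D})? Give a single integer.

Tables in S: A(20), B(100), C(500), D(250)
Edges inside S: B-C(d=10), B-D(d=4), B-A(d=10)
numerator = 20 * 100 * 500 * 250 = 250000000
denominator = 10 * 4 * 10 = 400
card(S) = 250000000 / 400 = 625000

625000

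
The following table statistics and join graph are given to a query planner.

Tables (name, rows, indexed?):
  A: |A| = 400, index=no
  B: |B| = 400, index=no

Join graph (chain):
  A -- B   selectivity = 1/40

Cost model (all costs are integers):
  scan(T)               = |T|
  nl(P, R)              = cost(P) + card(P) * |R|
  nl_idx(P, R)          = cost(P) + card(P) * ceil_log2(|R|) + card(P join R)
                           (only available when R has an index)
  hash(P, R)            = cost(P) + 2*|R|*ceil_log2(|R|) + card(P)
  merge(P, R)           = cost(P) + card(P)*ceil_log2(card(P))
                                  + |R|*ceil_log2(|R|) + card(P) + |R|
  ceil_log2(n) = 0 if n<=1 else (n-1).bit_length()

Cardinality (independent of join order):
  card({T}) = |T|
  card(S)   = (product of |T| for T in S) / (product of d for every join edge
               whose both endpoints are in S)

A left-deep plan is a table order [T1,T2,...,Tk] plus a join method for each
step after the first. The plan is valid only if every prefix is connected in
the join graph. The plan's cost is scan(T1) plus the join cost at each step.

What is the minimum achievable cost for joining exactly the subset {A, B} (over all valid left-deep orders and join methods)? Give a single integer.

8000

Selinger DP over subsets of {A,B}:
  {A}: scan cost=400, card=400
  {B}: scan cost=400, card=400
  {AB}: card=4000; try (B,hash)→8000, (A,hash)→8000, (B,merge)→8400, (A,merge)→8400, (B,nl)→160400, (A,nl)→160400; best=8000 via (B,hash)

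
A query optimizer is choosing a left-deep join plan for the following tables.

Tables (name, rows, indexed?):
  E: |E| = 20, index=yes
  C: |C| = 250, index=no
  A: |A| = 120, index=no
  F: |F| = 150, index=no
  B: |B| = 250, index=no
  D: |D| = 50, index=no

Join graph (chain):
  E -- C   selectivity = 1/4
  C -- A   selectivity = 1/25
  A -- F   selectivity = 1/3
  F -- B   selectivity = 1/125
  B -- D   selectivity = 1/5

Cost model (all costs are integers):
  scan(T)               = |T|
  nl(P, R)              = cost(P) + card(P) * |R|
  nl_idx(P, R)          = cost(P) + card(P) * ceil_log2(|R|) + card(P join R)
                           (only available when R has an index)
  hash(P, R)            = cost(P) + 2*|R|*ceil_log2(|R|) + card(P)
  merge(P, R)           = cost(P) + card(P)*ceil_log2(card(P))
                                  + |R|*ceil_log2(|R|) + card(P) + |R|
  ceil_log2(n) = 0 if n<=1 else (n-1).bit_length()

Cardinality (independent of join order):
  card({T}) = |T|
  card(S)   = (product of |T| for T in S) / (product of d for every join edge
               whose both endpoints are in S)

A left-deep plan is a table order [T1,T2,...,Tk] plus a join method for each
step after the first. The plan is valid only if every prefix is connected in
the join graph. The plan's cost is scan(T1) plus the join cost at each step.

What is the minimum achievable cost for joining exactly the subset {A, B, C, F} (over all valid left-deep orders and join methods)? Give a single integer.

20880

Selinger DP over subsets of {A,B,C,F}:
  {C}: scan cost=250, card=250
  {A}: scan cost=120, card=120
  {F}: scan cost=150, card=150
  {B}: scan cost=250, card=250
  {AC}: card=1200; try (A,hash)→2180, (C,merge)→3330, (A,merge)→3460, (C,hash)→4240, (C,nl)→30120, (A,nl)→30250; best=2180 via (A,hash)
  {AF}: card=6000; try (A,hash)→1980, (F,merge)→2430, (A,merge)→2460, (F,hash)→2640, (F,nl)→18120, (A,nl)→18150; best=1980 via (A,hash)
  {BF}: card=300; try (F,hash)→2900, (B,merge)→3750, (F,merge)→3850, (B,hash)→4300, (B,nl)→37650, (F,nl)→37750; best=2900 via (F,hash)
  {ACF}: card=60000; try (F,hash)→5780, (C,hash)→11980, (F,merge)→17930, (C,merge)→88230, (F,nl)→182180, (C,nl)→1501980; best=5780 via (F,hash)
  {ABF}: card=12000; try (A,hash)→4880, (A,merge)→6860, (B,hash)→11980, (A,nl)→38900, (B,merge)→88230, (B,nl)→1501980; best=4880 via (A,hash)
  {ABCF}: card=120000; try (C,hash)→20880, (B,hash)→69780, (C,merge)→187130, (B,merge)→1028030, (C,nl)→3004880, (B,nl)→15005780; best=20880 via (C,hash)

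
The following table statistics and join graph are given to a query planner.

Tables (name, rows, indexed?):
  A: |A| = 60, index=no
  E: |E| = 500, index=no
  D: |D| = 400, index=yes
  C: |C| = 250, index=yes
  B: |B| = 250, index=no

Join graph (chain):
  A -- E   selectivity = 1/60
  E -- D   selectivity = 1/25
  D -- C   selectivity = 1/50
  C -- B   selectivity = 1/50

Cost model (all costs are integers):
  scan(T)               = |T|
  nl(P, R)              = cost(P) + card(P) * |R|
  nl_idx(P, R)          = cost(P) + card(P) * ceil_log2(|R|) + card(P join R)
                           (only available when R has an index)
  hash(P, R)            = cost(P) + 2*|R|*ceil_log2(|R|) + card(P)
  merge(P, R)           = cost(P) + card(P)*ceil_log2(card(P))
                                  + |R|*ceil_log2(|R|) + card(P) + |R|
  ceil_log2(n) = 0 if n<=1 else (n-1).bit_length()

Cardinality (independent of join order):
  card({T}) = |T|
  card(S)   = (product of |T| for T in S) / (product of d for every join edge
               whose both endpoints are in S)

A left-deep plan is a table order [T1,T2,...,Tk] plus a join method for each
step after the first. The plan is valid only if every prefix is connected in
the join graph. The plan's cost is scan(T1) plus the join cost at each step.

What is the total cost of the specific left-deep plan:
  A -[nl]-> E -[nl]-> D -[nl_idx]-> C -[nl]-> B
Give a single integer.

10334060

step 1: scan A: cost=60, card=60
step 2: join E via nl
    card(P join E) = 60*500/(60) = 500
    cost = 60 + 60*500 = 30060
step 3: join D via nl
    card(P join D) = 500*400/(25) = 8000
    cost = 30060 + 500*400 = 230060
step 4: join C via nl_idx
    card(P join C) = 8000*250/(50) = 40000
    cost = 230060 + 8000*8 + 40000 = 334060
step 5: join B via nl
    card(P join B) = 40000*250/(50) = 200000
    cost = 334060 + 40000*250 = 10334060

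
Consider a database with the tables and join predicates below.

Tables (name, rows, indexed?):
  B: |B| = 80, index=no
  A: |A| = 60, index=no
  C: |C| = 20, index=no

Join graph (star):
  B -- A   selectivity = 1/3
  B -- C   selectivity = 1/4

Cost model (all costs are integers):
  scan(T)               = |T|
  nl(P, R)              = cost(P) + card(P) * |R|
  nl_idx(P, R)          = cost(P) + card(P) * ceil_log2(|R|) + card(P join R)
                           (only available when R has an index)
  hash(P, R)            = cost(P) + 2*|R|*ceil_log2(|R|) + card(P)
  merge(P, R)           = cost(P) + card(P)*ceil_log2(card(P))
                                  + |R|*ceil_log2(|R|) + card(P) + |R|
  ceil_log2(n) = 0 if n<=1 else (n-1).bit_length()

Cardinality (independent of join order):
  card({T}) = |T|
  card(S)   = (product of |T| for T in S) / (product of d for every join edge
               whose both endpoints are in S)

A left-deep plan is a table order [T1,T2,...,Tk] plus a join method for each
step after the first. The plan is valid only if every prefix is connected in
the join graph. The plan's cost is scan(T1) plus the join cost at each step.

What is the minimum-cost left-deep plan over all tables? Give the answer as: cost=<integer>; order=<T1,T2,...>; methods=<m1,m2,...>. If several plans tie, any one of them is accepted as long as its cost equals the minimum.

cost=1480; order=B,C,A; methods=hash,hash

Selinger DP (subsets sized 1..n):
  {B}: scan cost=80, card=80
  {A}: scan cost=60, card=60
  {C}: scan cost=20, card=20
  {AB}: card=1600; try (A,hash)→880, (B,merge)→1120, (A,merge)→1140, (B,hash)→1240, (B,nl)→4860, (A,nl)→4880; best=880 via (A,hash)
  {BC}: card=400; try (C,hash)→360, (B,merge)→780, (C,merge)→840, (B,hash)→1160, (B,nl)→1620, (C,nl)→1680; best=360 via (C,hash)
  {ABC}: card=8000; try (A,hash)→1480, (C,hash)→2680, (A,merge)→4780, (C,merge)→20200, (A,nl)→24360, (C,nl)→32880; best=1480 via (A,hash)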